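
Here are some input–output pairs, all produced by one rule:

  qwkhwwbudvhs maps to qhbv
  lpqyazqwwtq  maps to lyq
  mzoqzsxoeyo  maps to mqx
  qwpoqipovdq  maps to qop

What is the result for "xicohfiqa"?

In each case the input is transformed by: delete the last 2 characters, then keep one character in every 3, starting at position 1 (positions 1st, 4th, 7th, ...).
On "xicohfiqa": the first step gives "xicohfi", and the second then gives "xoi".

xoi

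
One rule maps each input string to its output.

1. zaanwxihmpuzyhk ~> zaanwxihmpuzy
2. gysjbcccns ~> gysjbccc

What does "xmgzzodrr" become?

xmgzzod

Looking at the pairs, the operation is to delete the last 2 characters.
On "xmgzzodrr" that produces "xmgzzod".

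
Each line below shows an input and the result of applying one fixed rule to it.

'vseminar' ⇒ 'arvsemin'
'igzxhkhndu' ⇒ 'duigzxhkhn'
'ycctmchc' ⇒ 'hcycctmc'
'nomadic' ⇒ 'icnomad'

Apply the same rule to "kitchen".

The pattern: move the last 2 characters to the front (rotate right by 2).
For "kitchen" the result is "enkitch".

enkitch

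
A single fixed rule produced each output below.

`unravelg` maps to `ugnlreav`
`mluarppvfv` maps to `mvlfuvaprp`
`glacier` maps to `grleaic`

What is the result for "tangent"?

What's happening: take characters alternately from the front and the back (1st, last, 2nd, 2nd-last, ...).
"tangent" → "ttanneg".

ttanneg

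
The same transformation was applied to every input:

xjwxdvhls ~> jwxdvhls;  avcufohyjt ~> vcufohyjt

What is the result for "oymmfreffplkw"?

ymmfreffplkw

Each output is the input with this applied: delete the first character.
"oymmfreffplkw" → "ymmfreffplkw".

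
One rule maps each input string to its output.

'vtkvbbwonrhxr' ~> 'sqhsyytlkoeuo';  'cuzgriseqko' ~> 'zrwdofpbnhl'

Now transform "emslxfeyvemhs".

bjpiucbvsbjep

The transformation: shift every letter 3 places backward in the alphabet (wrapping around).
On "emslxfeyvemhs" that produces "bjpiucbvsbjep".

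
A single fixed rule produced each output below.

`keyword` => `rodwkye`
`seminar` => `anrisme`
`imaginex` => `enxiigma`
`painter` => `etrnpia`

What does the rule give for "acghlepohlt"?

lhtoapceglh

The rule is to move the last 2 characters to the front (rotate right by 2), then take characters alternately from the front and the back (1st, last, 2nd, 2nd-last, ...).
So "acghlepohlt" becomes "lhtoapceglh".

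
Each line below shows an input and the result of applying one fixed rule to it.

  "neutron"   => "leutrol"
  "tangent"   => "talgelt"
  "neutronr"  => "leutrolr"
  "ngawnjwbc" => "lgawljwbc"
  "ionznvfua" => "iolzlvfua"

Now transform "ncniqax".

lcliqax

Looking at the pairs, the operation is to replace every "n" with "l".
Applying that to "ncniqax" gives "lcliqax".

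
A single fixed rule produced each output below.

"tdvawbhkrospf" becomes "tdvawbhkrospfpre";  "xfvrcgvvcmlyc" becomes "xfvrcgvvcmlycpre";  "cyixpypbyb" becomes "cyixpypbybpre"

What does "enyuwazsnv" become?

The transformation: append "pre".
So "enyuwazsnv" becomes "enyuwazsnvpre".

enyuwazsnvpre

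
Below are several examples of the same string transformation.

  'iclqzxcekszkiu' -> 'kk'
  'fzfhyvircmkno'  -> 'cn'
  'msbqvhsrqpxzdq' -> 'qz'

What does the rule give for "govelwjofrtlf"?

fl

In each case the input is transformed by: keep one character in every 3, starting at position 3 (positions 3rd, 6th, 9th, ...), then delete the first 2 characters.
Doing the same to "govelwjofrtlf": "fl".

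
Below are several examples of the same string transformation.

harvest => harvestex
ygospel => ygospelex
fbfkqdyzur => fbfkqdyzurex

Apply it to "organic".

organicex

What's happening: append "ex".
Doing the same to "organic": "organicex".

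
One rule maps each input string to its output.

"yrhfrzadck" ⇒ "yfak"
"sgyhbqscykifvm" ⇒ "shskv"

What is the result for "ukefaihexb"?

ufhb

The rule is to keep one character in every 3, starting at position 1 (positions 1st, 4th, 7th, ...).
So "ukefaihexb" becomes "ufhb".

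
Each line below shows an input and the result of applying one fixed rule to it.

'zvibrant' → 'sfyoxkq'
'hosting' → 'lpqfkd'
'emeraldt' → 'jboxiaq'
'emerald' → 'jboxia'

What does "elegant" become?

ibdxkq

What's happening: shift every letter 3 places backward in the alphabet (wrapping around), then delete the first character.
On "elegant": the first step gives "bibdxkq", and the second then gives "ibdxkq".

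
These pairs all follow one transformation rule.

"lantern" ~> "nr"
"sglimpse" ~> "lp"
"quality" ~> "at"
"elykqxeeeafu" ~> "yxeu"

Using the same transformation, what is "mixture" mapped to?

xr

The pattern: keep one character in every 3, starting at position 3 (positions 3rd, 6th, 9th, ...).
"mixture" → "xr".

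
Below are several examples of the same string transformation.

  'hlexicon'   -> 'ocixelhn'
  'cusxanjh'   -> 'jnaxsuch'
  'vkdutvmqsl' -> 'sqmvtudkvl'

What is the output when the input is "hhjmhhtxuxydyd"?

The transformation: reverse the string, then move the first character to the end.
For "hhjmhhtxuxydyd", step one produces "dydyxuxthhmjhh"; step two turns that into "ydyxuxthhmjhhd".

ydyxuxthhmjhhd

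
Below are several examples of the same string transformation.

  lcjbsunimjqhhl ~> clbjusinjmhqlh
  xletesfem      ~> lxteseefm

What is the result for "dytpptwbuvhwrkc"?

ydpttpbwvuwhkrc

What's happening: swap each adjacent pair of characters (1↔2, 3↔4, ...).
"dytpptwbuvhwrkc" → "ydpttpbwvuwhkrc".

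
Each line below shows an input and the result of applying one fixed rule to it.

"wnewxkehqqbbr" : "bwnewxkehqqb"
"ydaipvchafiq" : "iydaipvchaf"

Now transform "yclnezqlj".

lyclnezq

Looking at the pairs, the operation is to delete the last character, then move the last character to the front.
Starting from "yclnezqlj": after the first operation, "yclnezql"; after the second, "lyclnezq".
(Check on "ydaipvchafiq": → "ydaipvchafi" → "iydaipvchaf" ✓)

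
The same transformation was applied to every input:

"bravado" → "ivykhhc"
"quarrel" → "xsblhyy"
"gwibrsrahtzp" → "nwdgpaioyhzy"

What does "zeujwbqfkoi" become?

gplvbrqmdxi

Rule — take characters alternately from the front and the back (1st, last, 2nd, 2nd-last, ...), then shift every letter 7 places forward in the alphabet (wrapping around).
Starting from "zeujwbqfkoi": after the first operation, "zieoukjfwqb"; after the second, "gplvbrqmdxi".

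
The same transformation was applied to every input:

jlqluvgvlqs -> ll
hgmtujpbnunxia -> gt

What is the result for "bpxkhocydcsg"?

pk

The pattern: keep every other character starting from the second (positions 2nd, 4th, 6th, ...), then keep only the first 2 characters.
Applying that to "bpxkhocydcsg" gives "pk".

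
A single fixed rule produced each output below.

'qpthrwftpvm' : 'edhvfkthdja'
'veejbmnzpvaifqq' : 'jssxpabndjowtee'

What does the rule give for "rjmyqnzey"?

In each case the input is transformed by: shift every letter 12 places backward in the alphabet (wrapping around).
Applying that to "rjmyqnzey" gives "fxamebnsm".

fxamebnsm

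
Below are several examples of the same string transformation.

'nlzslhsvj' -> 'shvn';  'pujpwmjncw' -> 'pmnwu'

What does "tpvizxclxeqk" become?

ixlekp

The transformation: move the first 2 characters to the end (rotate left by 2), then keep every other character starting from the second (positions 2nd, 4th, 6th, ...).
On "tpvizxclxeqk": the first step gives "vizxclxeqktp", and the second then gives "ixlekp".
(Check on "pujpwmjncw": → "jpwmjncwpu" → "pmnwu" ✓)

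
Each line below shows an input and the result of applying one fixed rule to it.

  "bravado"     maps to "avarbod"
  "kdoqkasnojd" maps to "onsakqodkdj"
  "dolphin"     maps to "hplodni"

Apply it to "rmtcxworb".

Looking at the pairs, the operation is to move the last 2 characters to the front (rotate right by 2), then reverse the string.
For "rmtcxworb" the result is "owxctmrbr".

owxctmrbr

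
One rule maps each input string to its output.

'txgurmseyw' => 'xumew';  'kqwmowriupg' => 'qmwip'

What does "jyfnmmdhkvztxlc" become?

The rule is to keep every other character starting from the second (positions 2nd, 4th, 6th, ...).
On "jyfnmmdhkvztxlc" that produces "ynmhvtl".

ynmhvtl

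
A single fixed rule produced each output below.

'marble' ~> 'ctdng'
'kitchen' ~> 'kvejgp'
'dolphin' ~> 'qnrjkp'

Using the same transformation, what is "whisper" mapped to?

In each case the input is transformed by: shift every letter 2 places forward in the alphabet (wrapping around), then delete the first character.
Starting from "whisper": after the first operation, "yjkurgt"; after the second, "jkurgt".

jkurgt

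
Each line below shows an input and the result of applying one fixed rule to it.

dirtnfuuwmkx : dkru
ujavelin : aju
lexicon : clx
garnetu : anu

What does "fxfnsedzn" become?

dfs

The rule is to sort the characters into alphabetical order, then keep one character in every 3, starting at position 1 (positions 1st, 4th, 7th, ...).
"fxfnsedzn" → "deffnnsxz" → "dfs".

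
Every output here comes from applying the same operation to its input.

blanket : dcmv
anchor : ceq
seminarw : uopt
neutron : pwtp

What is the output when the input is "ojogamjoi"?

In each case the input is transformed by: keep every other character starting from the first (positions 1st, 3rd, 5th, ...), then shift every letter 2 places forward in the alphabet (wrapping around).
Starting from "ojogamjoi": after the first operation, "ooaji"; after the second, "qqclk".

qqclk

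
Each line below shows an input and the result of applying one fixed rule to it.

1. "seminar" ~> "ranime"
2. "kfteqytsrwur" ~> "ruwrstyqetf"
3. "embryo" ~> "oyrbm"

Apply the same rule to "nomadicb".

Each output is the input with this applied: reverse the string, then delete the last character.
Working it through for "nomadicb": intermediate "bcidamon", final "bcidamo".

bcidamo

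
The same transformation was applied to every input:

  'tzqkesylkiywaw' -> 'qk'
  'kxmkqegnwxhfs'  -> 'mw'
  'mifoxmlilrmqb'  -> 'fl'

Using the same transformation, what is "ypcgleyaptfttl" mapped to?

cp

Each output is the input with this applied: keep every other character starting from the first (positions 1st, 3rd, 5th, ...), then keep one character in every 3, starting at position 2 (positions 2nd, 5th, 8th, ...).
Applying both steps to "ypcgleyaptfttl": "yclypft", then "cp".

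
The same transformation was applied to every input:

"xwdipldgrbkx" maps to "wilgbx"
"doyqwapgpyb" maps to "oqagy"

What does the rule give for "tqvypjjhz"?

qyjh

The transformation: keep every other character starting from the second (positions 2nd, 4th, 6th, ...).
For "tqvypjjhz" the result is "qyjh".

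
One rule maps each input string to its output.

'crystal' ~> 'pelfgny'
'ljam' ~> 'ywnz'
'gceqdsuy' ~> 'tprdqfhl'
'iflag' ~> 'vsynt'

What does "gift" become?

The pattern: shift every letter 13 places forward in the alphabet (wrapping around) — i.e. ROT13.
Applying that to "gift" gives "tvsg".

tvsg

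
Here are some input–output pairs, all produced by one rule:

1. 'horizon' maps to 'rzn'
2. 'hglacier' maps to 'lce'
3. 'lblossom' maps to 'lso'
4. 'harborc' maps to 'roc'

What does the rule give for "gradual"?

aul

What's happening: keep every other character starting from the first (positions 1st, 3rd, 5th, ...), then delete the first character.
"gradual" → "gaul" → "aul".
(Check on "lblossom": → "llso" → "lso" ✓)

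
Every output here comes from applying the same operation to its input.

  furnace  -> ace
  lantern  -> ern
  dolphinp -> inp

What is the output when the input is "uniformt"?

The pattern: keep only the last 3 characters.
On "uniformt" that produces "rmt".

rmt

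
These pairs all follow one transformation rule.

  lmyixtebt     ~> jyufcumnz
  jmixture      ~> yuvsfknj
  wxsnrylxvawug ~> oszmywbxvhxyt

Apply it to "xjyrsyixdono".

stzjyepopykz

The pattern: shift every letter 1 place forward in the alphabet (wrapping around), then move the first 3 characters to the end (rotate left by 3).
Starting from "xjyrsyixdono": after the first operation, "ykzstzjyepop"; after the second, "stzjyepopykz".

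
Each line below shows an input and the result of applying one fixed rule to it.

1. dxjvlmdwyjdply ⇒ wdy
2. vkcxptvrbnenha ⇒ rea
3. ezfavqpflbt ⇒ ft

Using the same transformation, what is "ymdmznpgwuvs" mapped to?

gv

Rule — keep one character in every 3, starting at position 2 (positions 2nd, 5th, 8th, ...), then delete the first 2 characters.
For "ymdmznpgwuvs", step one produces "mzgv"; step two turns that into "gv".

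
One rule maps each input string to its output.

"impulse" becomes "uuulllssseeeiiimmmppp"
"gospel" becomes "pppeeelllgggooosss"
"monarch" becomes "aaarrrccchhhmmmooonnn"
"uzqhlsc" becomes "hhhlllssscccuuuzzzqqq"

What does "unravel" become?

aaavvveeellluuunnnrrr

In each case the input is transformed by: move the first 3 characters to the end (rotate left by 3), then repeat every character 3 times.
Applying both steps to "unravel": "avelunr", then "aaavvveeellluuunnnrrr".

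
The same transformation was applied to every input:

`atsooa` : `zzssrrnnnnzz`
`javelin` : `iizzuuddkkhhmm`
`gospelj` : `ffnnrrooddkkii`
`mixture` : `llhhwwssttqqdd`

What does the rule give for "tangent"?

The rule is to shift every letter 1 place backward in the alphabet (wrapping around), then double every character.
Working it through for "tangent": intermediate "szmfdms", final "sszzmmffddmmss".

sszzmmffddmmss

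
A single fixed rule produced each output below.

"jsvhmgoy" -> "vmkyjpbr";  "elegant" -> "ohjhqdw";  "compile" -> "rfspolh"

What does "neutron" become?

What's happening: shift every letter 3 places forward in the alphabet (wrapping around), then swap each adjacent pair of characters (1↔2, 3↔4, ...).
On "neutron" that produces "hqwxruq".
(Check on "compile": → "frpsloh" → "rfspolh" ✓)

hqwxruq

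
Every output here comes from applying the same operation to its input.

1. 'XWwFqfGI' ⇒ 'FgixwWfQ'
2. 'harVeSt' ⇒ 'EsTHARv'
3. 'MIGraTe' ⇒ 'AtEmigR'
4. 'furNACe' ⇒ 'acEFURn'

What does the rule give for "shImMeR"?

mErSHiM

Each output is the input with this applied: flip the case of every letter, then move the last 3 characters to the front (rotate right by 3).
Applying both steps to "shImMeR": "SHiMmEr", then "mErSHiM".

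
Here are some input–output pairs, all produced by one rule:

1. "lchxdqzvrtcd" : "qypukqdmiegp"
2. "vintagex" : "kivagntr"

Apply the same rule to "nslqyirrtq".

dafydlveeg

What's happening: move the last character to the front, then shift every letter 13 places forward in the alphabet (wrapping around) — i.e. ROT13.
Working it through for "nslqyirrtq": intermediate "qnslqyirrt", final "dafydlveeg".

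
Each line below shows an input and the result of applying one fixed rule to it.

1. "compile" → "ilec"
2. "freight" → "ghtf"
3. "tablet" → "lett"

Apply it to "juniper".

perj

The transformation: move the last 3 characters to the front (rotate right by 3), then keep only the first 4 characters.
Working it through for "juniper": intermediate "perjuni", final "perj".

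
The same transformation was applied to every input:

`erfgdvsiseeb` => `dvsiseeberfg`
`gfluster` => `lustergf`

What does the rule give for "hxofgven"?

Each output is the input with this applied: move the last 2 characters to the front (rotate right by 2), then swap the front and back halves of the string.
So "hxofgven" becomes "ofgvenhx".

ofgvenhx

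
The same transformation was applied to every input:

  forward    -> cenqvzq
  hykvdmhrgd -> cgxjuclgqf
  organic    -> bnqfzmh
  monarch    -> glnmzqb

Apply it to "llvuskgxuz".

ykkutrjfwt

Rule — move the last character to the front, then shift every letter 1 place backward in the alphabet (wrapping around).
Working it through for "llvuskgxuz": intermediate "zllvuskgxu", final "ykkutrjfwt".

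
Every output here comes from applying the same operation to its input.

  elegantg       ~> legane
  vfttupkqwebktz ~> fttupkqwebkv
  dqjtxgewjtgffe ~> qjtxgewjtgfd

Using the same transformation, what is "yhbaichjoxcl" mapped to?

Looking at the pairs, the operation is to delete the last 2 characters, then move the first character to the end.
On "yhbaichjoxcl": the first step gives "yhbaichjox", and the second then gives "hbaichjoxy".

hbaichjoxy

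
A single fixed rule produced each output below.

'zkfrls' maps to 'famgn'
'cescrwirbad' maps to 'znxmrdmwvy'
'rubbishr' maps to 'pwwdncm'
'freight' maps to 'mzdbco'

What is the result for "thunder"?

The rule is to shift every letter 5 places backward in the alphabet (wrapping around), then delete the first character.
Working it through for "thunder": intermediate "ocpiyzm", final "cpiyzm".

cpiyzm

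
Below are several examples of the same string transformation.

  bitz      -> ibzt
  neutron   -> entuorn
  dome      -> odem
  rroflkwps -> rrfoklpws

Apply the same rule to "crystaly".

The transformation: swap each adjacent pair of characters (1↔2, 3↔4, ...).
On "crystaly" that produces "rcsyatyl".

rcsyatyl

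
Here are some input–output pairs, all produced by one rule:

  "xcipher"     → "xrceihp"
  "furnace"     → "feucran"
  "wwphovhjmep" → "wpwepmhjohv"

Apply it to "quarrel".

In each case the input is transformed by: take characters alternately from the front and the back (1st, last, 2nd, 2nd-last, ...).
So "quarrel" becomes "qluearr".

qluearr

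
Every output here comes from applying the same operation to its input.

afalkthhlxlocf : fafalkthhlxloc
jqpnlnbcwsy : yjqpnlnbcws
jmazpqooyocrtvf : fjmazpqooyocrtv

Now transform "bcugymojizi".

ibcugymojiz

Rule — move the last character to the front.
On "bcugymojizi" that produces "ibcugymojiz".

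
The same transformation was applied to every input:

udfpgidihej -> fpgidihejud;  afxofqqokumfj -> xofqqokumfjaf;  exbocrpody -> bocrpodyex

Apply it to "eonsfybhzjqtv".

The pattern: move the first 2 characters to the end (rotate left by 2).
Applying that to "eonsfybhzjqtv" gives "nsfybhzjqtveo".

nsfybhzjqtveo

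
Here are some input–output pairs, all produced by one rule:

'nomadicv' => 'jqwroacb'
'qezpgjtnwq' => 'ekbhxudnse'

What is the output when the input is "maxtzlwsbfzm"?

antpgkznhloa

The pattern: reverse the string, then shift every letter 12 places backward in the alphabet (wrapping around).
On "maxtzlwsbfzm": the first step gives "mzfbswlztxam", and the second then gives "antpgkznhloa".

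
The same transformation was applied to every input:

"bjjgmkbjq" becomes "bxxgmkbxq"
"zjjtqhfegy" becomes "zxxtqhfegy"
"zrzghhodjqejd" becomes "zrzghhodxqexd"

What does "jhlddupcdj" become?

xhlddupcdx

Looking at the pairs, the operation is to replace every "j" with "x".
For "jhlddupcdj" the result is "xhlddupcdx".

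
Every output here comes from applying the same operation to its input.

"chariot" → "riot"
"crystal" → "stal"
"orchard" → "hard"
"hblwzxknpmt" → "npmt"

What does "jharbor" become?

What's happening: keep only the last 4 characters.
Doing the same to "jharbor": "rbor".

rbor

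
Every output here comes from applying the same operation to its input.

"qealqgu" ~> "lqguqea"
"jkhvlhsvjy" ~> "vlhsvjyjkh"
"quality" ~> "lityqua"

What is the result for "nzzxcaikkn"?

Looking at the pairs, the operation is to move the first 3 characters to the end (rotate left by 3).
For "nzzxcaikkn" the result is "xcaikknnzz".

xcaikknnzz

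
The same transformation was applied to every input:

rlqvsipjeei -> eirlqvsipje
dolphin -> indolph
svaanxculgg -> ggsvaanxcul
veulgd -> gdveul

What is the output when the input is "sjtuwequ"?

qusjtuwe

The pattern: move the last 2 characters to the front (rotate right by 2).
For "sjtuwequ" the result is "qusjtuwe".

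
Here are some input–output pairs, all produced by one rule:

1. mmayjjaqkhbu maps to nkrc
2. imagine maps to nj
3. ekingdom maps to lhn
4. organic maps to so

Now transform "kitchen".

Looking at the pairs, the operation is to shift every letter 1 place forward in the alphabet (wrapping around), then keep one character in every 3, starting at position 2 (positions 2nd, 5th, 8th, ...).
"kitchen" → "ljudifo" → "ji".

ji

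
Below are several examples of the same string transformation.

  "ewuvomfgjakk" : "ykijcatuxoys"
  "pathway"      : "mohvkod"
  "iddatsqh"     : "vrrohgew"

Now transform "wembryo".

csapfmk

The rule is to shift every letter 12 places backward in the alphabet (wrapping around), then swap the first and last characters.
On "wembryo" that produces "csapfmk".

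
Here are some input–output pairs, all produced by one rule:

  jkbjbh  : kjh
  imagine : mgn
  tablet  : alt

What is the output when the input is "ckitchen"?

The rule is to keep every other character starting from the second (positions 2nd, 4th, 6th, ...).
Doing the same to "ckitchen": "kthn".

kthn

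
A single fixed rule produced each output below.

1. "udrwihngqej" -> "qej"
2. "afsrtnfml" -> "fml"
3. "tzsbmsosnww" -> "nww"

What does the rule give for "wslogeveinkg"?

nkg

The pattern: keep only the last 3 characters.
For "wslogeveinkg" the result is "nkg".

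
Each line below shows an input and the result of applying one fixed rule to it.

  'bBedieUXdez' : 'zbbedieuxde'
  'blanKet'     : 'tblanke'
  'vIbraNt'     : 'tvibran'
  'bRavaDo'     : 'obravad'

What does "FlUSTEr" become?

rfluste

The rule is to move the last character to the front, then convert every letter to lowercase.
For "FlUSTEr" the result is "rfluste".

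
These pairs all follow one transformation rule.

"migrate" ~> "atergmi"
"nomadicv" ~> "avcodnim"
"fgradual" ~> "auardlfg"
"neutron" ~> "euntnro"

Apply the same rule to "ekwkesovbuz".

bzewevkukso

Rule — sort the characters into alphabetical order, then take characters alternately from the front and the back (1st, last, 2nd, 2nd-last, ...).
Starting from "ekwkesovbuz": after the first operation, "beekkosuvwz"; after the second, "bzewevkukso".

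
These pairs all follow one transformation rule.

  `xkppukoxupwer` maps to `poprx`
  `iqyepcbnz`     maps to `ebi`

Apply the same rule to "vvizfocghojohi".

What's happening: keep one character in every 3, starting at position 1 (positions 1st, 4th, 7th, ...), then move the first character to the end.
So "vvizfocghojohi" becomes "zcohv".
(Check on "iqyepcbnz": → "ieb" → "ebi" ✓)

zcohv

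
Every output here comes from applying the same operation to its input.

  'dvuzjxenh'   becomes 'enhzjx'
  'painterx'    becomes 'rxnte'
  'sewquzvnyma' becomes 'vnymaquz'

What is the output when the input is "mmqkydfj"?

Each output is the input with this applied: delete the first 3 characters, then move the first 3 characters to the end (rotate left by 3).
Starting from "mmqkydfj": after the first operation, "kydfj"; after the second, "fjkyd".

fjkyd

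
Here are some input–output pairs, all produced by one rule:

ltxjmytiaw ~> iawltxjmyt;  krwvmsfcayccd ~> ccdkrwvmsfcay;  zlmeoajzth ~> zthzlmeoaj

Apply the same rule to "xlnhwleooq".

Each output is the input with this applied: move the last 3 characters to the front (rotate right by 3).
So "xlnhwleooq" becomes "ooqxlnhwle".

ooqxlnhwle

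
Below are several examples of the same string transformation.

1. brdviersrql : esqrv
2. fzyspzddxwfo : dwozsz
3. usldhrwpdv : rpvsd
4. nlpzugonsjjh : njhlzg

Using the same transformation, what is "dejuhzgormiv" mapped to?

omveuz

Rule — keep every other character starting from the second (positions 2nd, 4th, 6th, ...), then move the last 3 characters to the front (rotate right by 3).
Applying both steps to "dejuhzgormiv": "euzomv", then "omveuz".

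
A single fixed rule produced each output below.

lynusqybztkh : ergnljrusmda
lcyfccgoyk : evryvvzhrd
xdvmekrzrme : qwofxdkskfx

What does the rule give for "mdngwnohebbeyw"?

fwgzpghaxuuxrp

The transformation: shift every letter 7 places backward in the alphabet (wrapping around).
Applying that to "mdngwnohebbeyw" gives "fwgzpghaxuuxrp".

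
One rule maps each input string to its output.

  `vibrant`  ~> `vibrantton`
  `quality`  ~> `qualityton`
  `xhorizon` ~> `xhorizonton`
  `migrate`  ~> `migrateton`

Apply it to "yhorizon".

yhorizonton

The rule is to append "ton".
Doing the same to "yhorizon": "yhorizonton".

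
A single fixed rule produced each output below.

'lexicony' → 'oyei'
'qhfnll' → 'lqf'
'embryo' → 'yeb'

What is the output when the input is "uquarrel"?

The pattern: swap the front and back halves of the string, then keep every other character starting from the second (positions 2nd, 4th, 6th, ...).
On "uquarrel": the first step gives "rreluqua", and the second then gives "rlqa".

rlqa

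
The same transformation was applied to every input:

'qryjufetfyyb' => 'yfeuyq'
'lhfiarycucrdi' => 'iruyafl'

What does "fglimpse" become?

The transformation: keep every other character starting from the first (positions 1st, 3rd, 5th, ...), then reverse the string.
On "fglimpse": the first step gives "flms", and the second then gives "smlf".

smlf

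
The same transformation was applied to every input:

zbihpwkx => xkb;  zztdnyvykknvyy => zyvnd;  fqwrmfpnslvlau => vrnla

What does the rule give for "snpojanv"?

sna

The transformation: sort the characters into reverse alphabetical order, then keep one character in every 3, starting at position 2 (positions 2nd, 5th, 8th, ...).
For "snpojanv", step one produces "vsponnja"; step two turns that into "sna".
(Check on "zztdnyvykknvyy": → "zzyyyyvvtnnkkd" → "zyvnd" ✓)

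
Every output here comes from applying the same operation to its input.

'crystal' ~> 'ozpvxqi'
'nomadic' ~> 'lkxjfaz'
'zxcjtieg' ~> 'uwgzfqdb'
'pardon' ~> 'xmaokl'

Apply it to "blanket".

iykxbhq

Rule — shift every letter 3 places backward in the alphabet (wrapping around), then swap each adjacent pair of characters (1↔2, 3↔4, ...).
Applying both steps to "blanket": "yixkhbq", then "iykxbhq".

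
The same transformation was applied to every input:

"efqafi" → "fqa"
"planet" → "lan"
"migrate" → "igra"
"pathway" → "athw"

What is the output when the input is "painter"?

aint

What's happening: delete the first character, then delete the last 2 characters.
Applying both steps to "painter": "ainter", then "aint".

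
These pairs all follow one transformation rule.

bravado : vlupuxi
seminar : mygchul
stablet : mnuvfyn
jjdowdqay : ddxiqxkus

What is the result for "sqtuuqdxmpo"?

What's happening: shift every letter 6 places backward in the alphabet (wrapping around).
"sqtuuqdxmpo" → "mknookxrgji".

mknookxrgji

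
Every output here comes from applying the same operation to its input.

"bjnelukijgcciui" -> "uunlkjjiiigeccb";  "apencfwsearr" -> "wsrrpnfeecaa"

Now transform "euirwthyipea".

ywutrpiiheea

The pattern: sort the characters into reverse alphabetical order.
Applying that to "euirwthyipea" gives "ywutrpiiheea".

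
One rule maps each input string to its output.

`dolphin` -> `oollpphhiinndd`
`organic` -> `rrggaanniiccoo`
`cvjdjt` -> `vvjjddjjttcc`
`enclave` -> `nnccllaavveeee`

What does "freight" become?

rreeiigghhttff

The transformation: double every character, then move the first 2 characters to the end (rotate left by 2).
Starting from "freight": after the first operation, "ffrreeiigghhtt"; after the second, "rreeiigghhttff".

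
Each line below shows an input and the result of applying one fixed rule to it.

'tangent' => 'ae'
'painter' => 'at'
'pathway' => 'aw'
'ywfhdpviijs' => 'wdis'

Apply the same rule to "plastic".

The pattern: keep one character in every 3, starting at position 2 (positions 2nd, 5th, 8th, ...).
So "plastic" becomes "lt".

lt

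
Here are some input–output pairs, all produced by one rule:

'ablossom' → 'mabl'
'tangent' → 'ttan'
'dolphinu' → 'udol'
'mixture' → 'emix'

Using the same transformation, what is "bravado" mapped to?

obra

The transformation: move the first 3 characters to the end (rotate left by 3), then keep only the last 4 characters.
Working it through for "bravado": intermediate "vadobra", final "obra".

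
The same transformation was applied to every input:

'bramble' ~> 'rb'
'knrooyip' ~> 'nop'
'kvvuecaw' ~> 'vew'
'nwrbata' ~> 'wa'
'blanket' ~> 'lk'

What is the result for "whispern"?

Looking at the pairs, the operation is to keep one character in every 3, starting at position 2 (positions 2nd, 5th, 8th, ...).
"whispern" → "hpn".

hpn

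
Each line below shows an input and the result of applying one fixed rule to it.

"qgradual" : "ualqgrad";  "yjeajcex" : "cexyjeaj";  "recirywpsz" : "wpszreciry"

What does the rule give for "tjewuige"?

igetjewu

Rule — swap the front and back halves of the string, then move the first character to the end.
Applying both steps to "tjewuige": "uigetjew", then "igetjewu".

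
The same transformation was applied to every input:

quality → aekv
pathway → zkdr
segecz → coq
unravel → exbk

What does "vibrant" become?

Each output is the input with this applied: delete the last 3 characters, then shift every letter 10 places forward in the alphabet (wrapping around).
On "vibrant" that produces "fslb".

fslb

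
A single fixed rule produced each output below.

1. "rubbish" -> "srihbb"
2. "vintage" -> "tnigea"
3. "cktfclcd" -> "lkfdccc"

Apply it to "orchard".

rohdca

The transformation: sort the characters into reverse alphabetical order, then delete the first character.
Applying that to "orchard" gives "rohdca".
(Check on "cktfclcd": → "tlkfdccc" → "lkfdccc" ✓)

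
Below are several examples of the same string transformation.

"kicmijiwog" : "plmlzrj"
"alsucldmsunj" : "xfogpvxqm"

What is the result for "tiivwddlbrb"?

yzggoeue

Looking at the pairs, the operation is to delete the first 3 characters, then shift every letter 3 places forward in the alphabet (wrapping around).
Applying both steps to "tiivwddlbrb": "vwddlbrb", then "yzggoeue".
(Check on "kicmijiwog": → "mijiwog" → "plmlzrj" ✓)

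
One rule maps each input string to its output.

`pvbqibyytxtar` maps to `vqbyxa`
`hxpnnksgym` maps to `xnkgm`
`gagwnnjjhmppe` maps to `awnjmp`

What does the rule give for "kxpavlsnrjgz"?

xalnjz

Each output is the input with this applied: keep every other character starting from the second (positions 2nd, 4th, 6th, ...).
For "kxpavlsnrjgz" the result is "xalnjz".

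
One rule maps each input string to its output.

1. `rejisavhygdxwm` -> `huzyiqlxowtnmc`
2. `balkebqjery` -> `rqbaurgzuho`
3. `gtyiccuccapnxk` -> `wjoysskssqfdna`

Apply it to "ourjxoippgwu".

ekhzneyffwmk

Looking at the pairs, the operation is to shift every letter 10 places backward in the alphabet (wrapping around).
Doing the same to "ourjxoippgwu": "ekhzneyffwmk".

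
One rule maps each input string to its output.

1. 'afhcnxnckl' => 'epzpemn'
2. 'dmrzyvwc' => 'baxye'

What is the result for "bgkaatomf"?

ccvqoh

The rule is to delete the first 3 characters, then shift every letter 2 places forward in the alphabet (wrapping around).
"bgkaatomf" → "aatomf" → "ccvqoh".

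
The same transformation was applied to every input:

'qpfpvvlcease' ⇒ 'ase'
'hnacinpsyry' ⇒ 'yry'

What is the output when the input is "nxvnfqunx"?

unx

What's happening: keep only the last 3 characters.
"nxvnfqunx" → "unx".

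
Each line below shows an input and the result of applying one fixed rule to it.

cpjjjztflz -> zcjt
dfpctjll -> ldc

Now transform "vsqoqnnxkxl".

Looking at the pairs, the operation is to keep one character in every 3, starting at position 1 (positions 1st, 4th, 7th, ...), then move the last character to the front.
Working it through for "vsqoqnnxkxl": intermediate "vonx", final "xvon".

xvon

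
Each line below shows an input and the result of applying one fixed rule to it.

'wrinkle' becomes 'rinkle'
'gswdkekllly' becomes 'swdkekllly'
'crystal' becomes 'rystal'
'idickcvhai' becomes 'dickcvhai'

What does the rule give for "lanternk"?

In each case the input is transformed by: delete the first character.
For "lanternk" the result is "anternk".

anternk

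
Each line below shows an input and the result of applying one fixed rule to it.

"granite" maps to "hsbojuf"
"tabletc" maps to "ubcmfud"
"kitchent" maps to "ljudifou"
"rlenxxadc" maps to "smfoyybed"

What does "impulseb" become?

The transformation: shift every letter 1 place forward in the alphabet (wrapping around).
On "impulseb" that produces "jnqvmtfc".

jnqvmtfc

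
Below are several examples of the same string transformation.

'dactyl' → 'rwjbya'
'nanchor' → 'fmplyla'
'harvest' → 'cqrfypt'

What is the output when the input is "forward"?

The rule is to move the last 3 characters to the front (rotate right by 3), then shift every letter 2 places backward in the alphabet (wrapping around).
"forward" → "ardforw" → "ypbdmpu".

ypbdmpu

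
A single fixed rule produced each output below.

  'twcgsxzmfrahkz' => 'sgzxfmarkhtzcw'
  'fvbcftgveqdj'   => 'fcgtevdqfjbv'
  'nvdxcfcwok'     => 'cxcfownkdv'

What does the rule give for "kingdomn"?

dgmoknni

The pattern: move the first 3 characters to the end (rotate left by 3), then swap each adjacent pair of characters (1↔2, 3↔4, ...).
Working it through for "kingdomn": intermediate "gdomnkin", final "dgmoknni".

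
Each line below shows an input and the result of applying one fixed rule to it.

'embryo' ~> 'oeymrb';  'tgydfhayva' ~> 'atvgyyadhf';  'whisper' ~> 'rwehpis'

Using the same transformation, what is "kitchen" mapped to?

The pattern: reverse the string, then take characters alternately from the front and the back (1st, last, 2nd, 2nd-last, ...).
On "kitchen": the first step gives "nehctik", and the second then gives "nkeihtc".

nkeihtc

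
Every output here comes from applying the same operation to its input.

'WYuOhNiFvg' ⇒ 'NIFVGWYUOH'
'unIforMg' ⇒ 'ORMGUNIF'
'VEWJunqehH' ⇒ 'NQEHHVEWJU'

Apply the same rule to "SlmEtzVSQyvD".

VSQYVDSLMETZ

The rule is to swap the front and back halves of the string, then convert every letter to uppercase.
Starting from "SlmEtzVSQyvD": after the first operation, "VSQyvDSlmEtz"; after the second, "VSQYVDSLMETZ".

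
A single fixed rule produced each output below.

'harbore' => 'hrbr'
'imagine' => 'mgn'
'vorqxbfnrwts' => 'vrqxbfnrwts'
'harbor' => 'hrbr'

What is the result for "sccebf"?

sccbf

The pattern: remove every vowel.
Applying that to "sccebf" gives "sccbf".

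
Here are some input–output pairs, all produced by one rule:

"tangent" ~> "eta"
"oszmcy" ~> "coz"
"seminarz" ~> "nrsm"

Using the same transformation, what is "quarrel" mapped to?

rlu

The transformation: move the first 3 characters to the end (rotate left by 3), then keep every other character starting from the second (positions 2nd, 4th, 6th, ...).
For "quarrel", step one produces "rrelqua"; step two turns that into "rlu".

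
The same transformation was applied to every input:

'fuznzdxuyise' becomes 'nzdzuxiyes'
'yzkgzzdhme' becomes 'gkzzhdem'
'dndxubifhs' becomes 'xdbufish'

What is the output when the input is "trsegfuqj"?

esfgquj

The rule is to swap each adjacent pair of characters (1↔2, 3↔4, ...), then delete the first 2 characters.
On "trsegfuqj": the first step gives "rtesfgquj", and the second then gives "esfgquj".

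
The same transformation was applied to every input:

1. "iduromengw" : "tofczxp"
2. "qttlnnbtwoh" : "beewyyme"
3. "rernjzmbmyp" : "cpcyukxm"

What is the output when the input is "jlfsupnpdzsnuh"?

What's happening: delete the last 3 characters, then shift every letter 11 places forward in the alphabet (wrapping around).
On "jlfsupnpdzsnuh": the first step gives "jlfsupnpdzs", and the second then gives "uwqdfayaokd".

uwqdfayaokd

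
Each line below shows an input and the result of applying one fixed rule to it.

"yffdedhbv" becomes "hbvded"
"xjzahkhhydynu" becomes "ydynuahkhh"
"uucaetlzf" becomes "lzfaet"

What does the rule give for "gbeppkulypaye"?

What's happening: delete the first 3 characters, then swap the front and back halves of the string.
Applying both steps to "gbeppkulypaye": "ppkulypaye", then "ypayeppkul".

ypayeppkul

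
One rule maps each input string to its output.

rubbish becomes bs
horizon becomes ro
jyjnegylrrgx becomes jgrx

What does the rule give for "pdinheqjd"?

ied

Each output is the input with this applied: keep one character in every 3, starting at position 3 (positions 3rd, 6th, 9th, ...).
Doing the same to "pdinheqjd": "ied".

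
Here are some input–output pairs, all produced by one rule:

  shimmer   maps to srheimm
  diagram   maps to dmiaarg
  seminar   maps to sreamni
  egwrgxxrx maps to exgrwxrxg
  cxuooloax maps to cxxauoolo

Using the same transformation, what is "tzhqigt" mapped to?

Looking at the pairs, the operation is to take characters alternately from the front and the back (1st, last, 2nd, 2nd-last, ...).
For "tzhqigt" the result is "ttzghiq".

ttzghiq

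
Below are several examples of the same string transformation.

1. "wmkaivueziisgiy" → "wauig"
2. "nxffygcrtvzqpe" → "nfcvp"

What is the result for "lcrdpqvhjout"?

Each output is the input with this applied: keep one character in every 3, starting at position 1 (positions 1st, 4th, 7th, ...).
Doing the same to "lcrdpqvhjout": "ldvo".

ldvo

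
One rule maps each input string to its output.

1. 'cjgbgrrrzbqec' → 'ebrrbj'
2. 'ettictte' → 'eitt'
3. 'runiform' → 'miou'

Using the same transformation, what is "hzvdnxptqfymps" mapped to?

The rule is to keep every other character starting from the second (positions 2nd, 4th, 6th, ...), then swap the first and last characters.
Doing the same to "hzvdnxptqfymps": "sdxtfmz".

sdxtfmz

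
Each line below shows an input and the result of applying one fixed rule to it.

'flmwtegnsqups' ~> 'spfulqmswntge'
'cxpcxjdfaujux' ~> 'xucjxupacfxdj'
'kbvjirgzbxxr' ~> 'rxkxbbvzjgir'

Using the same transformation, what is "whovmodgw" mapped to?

wgwdhoomv

The transformation: move the last character to the front, then take characters alternately from the front and the back (1st, last, 2nd, 2nd-last, ...).
"whovmodgw" → "wgwdhoomv".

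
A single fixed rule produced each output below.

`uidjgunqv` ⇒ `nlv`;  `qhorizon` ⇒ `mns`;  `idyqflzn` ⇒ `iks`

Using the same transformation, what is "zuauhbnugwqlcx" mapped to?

zmzvc

Looking at the pairs, the operation is to shift every letter 5 places forward in the alphabet (wrapping around), then keep one character in every 3, starting at position 2 (positions 2nd, 5th, 8th, ...).
Starting from "zuauhbnugwqlcx": after the first operation, "ezfzmgszlbvqhc"; after the second, "zmzvc".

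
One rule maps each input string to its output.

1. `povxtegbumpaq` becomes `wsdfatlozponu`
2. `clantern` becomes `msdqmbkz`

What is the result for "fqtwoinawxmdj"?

vnhmzvwlcieps

The pattern: shift every letter 1 place backward in the alphabet (wrapping around), then move the first 3 characters to the end (rotate left by 3).
"fqtwoinawxmdj" → "epsvnhmzvwlci" → "vnhmzvwlcieps".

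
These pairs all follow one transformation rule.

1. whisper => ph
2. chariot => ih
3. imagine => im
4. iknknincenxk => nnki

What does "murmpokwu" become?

The pattern: reverse the string, then keep one character in every 3, starting at position 3 (positions 3rd, 6th, 9th, ...).
So "murmpokwu" becomes "kmm".

kmm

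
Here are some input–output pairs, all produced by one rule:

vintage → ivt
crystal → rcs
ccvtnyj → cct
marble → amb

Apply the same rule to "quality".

What's happening: swap each adjacent pair of characters (1↔2, 3↔4, ...), then keep only the first 3 characters.
For "quality", step one produces "uqlatiy"; step two turns that into "uql".

uql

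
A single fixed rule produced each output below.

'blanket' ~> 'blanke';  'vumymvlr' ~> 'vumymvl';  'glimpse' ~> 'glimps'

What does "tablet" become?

table

Each output is the input with this applied: delete the last character.
"tablet" → "table".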